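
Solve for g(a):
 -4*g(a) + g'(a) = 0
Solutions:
 g(a) = C1*exp(4*a)


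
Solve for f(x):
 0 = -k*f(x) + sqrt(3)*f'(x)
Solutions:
 f(x) = C1*exp(sqrt(3)*k*x/3)


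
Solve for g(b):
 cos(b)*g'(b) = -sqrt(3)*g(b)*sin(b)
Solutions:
 g(b) = C1*cos(b)^(sqrt(3))


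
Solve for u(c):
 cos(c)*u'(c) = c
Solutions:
 u(c) = C1 + Integral(c/cos(c), c)


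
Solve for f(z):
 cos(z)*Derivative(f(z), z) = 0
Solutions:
 f(z) = C1


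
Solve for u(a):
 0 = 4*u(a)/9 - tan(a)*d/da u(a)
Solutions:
 u(a) = C1*sin(a)^(4/9)


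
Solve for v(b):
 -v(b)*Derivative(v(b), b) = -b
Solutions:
 v(b) = -sqrt(C1 + b^2)
 v(b) = sqrt(C1 + b^2)


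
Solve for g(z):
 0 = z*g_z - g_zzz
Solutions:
 g(z) = C1 + Integral(C2*airyai(z) + C3*airybi(z), z)


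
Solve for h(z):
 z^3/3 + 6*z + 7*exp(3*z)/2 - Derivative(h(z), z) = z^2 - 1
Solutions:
 h(z) = C1 + z^4/12 - z^3/3 + 3*z^2 + z + 7*exp(3*z)/6


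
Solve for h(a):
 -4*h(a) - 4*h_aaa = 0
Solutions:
 h(a) = C3*exp(-a) + (C1*sin(sqrt(3)*a/2) + C2*cos(sqrt(3)*a/2))*exp(a/2)


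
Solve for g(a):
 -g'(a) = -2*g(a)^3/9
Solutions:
 g(a) = -3*sqrt(2)*sqrt(-1/(C1 + 2*a))/2
 g(a) = 3*sqrt(2)*sqrt(-1/(C1 + 2*a))/2


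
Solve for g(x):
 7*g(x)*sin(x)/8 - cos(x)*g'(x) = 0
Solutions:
 g(x) = C1/cos(x)^(7/8)


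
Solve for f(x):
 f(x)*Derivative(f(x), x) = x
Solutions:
 f(x) = -sqrt(C1 + x^2)
 f(x) = sqrt(C1 + x^2)


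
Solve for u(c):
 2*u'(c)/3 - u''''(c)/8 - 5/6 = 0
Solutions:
 u(c) = C1 + C4*exp(2*2^(1/3)*3^(2/3)*c/3) + 5*c/4 + (C2*sin(2^(1/3)*3^(1/6)*c) + C3*cos(2^(1/3)*3^(1/6)*c))*exp(-2^(1/3)*3^(2/3)*c/3)


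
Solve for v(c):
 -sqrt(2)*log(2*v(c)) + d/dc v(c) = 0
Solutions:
 -sqrt(2)*Integral(1/(log(_y) + log(2)), (_y, v(c)))/2 = C1 - c


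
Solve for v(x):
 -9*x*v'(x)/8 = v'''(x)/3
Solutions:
 v(x) = C1 + Integral(C2*airyai(-3*x/2) + C3*airybi(-3*x/2), x)


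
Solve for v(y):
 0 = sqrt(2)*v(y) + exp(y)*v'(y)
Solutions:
 v(y) = C1*exp(sqrt(2)*exp(-y))


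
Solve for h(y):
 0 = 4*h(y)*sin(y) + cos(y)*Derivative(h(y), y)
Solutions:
 h(y) = C1*cos(y)^4


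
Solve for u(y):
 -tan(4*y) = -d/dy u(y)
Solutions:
 u(y) = C1 - log(cos(4*y))/4


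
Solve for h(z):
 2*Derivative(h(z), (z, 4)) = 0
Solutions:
 h(z) = C1 + C2*z + C3*z^2 + C4*z^3


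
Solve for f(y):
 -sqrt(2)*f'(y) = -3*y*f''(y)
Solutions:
 f(y) = C1 + C2*y^(sqrt(2)/3 + 1)


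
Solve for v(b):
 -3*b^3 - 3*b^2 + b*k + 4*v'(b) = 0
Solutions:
 v(b) = C1 + 3*b^4/16 + b^3/4 - b^2*k/8


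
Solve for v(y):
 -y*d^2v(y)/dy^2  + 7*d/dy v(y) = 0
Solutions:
 v(y) = C1 + C2*y^8


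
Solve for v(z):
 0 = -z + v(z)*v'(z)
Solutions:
 v(z) = -sqrt(C1 + z^2)
 v(z) = sqrt(C1 + z^2)


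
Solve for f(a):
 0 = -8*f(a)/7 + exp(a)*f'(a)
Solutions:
 f(a) = C1*exp(-8*exp(-a)/7)


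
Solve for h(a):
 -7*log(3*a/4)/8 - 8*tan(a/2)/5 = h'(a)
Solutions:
 h(a) = C1 - 7*a*log(a)/8 - 7*a*log(3)/8 + 7*a/8 + 7*a*log(2)/4 + 16*log(cos(a/2))/5


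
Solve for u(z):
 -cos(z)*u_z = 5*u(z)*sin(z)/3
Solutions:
 u(z) = C1*cos(z)^(5/3)


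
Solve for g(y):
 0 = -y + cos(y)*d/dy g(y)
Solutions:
 g(y) = C1 + Integral(y/cos(y), y)


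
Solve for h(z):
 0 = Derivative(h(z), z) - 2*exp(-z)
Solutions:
 h(z) = C1 - 2*exp(-z)


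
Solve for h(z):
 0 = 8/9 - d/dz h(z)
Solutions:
 h(z) = C1 + 8*z/9


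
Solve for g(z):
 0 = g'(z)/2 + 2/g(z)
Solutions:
 g(z) = -sqrt(C1 - 8*z)
 g(z) = sqrt(C1 - 8*z)


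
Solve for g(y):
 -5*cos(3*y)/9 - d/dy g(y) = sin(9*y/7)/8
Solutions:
 g(y) = C1 - 5*sin(3*y)/27 + 7*cos(9*y/7)/72


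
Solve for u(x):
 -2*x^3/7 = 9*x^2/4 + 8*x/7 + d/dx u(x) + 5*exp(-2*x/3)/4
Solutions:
 u(x) = C1 - x^4/14 - 3*x^3/4 - 4*x^2/7 + 15*exp(-2*x/3)/8


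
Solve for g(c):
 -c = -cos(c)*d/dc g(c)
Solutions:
 g(c) = C1 + Integral(c/cos(c), c)


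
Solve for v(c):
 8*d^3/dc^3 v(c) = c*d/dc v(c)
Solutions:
 v(c) = C1 + Integral(C2*airyai(c/2) + C3*airybi(c/2), c)


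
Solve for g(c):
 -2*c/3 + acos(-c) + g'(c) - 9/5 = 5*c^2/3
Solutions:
 g(c) = C1 + 5*c^3/9 + c^2/3 - c*acos(-c) + 9*c/5 - sqrt(1 - c^2)


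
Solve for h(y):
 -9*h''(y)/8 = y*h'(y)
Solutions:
 h(y) = C1 + C2*erf(2*y/3)


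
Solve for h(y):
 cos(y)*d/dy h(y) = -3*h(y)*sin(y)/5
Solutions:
 h(y) = C1*cos(y)^(3/5)


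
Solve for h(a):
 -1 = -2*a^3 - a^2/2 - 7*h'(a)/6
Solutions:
 h(a) = C1 - 3*a^4/7 - a^3/7 + 6*a/7


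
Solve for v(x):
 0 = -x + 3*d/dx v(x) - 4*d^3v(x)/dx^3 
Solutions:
 v(x) = C1 + C2*exp(-sqrt(3)*x/2) + C3*exp(sqrt(3)*x/2) + x^2/6


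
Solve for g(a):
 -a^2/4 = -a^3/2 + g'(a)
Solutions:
 g(a) = C1 + a^4/8 - a^3/12


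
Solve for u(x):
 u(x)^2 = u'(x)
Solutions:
 u(x) = -1/(C1 + x)


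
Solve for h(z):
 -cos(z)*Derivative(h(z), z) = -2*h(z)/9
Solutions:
 h(z) = C1*(sin(z) + 1)^(1/9)/(sin(z) - 1)^(1/9)


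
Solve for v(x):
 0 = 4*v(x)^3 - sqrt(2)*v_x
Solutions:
 v(x) = -sqrt(2)*sqrt(-1/(C1 + 2*sqrt(2)*x))/2
 v(x) = sqrt(2)*sqrt(-1/(C1 + 2*sqrt(2)*x))/2


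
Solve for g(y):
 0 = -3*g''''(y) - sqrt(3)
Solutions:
 g(y) = C1 + C2*y + C3*y^2 + C4*y^3 - sqrt(3)*y^4/72


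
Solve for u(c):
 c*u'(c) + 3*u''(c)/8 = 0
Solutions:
 u(c) = C1 + C2*erf(2*sqrt(3)*c/3)


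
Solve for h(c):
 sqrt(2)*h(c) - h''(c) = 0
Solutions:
 h(c) = C1*exp(-2^(1/4)*c) + C2*exp(2^(1/4)*c)


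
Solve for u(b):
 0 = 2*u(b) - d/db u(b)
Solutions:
 u(b) = C1*exp(2*b)


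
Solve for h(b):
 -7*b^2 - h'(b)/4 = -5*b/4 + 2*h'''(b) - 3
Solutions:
 h(b) = C1 + C2*sin(sqrt(2)*b/4) + C3*cos(sqrt(2)*b/4) - 28*b^3/3 + 5*b^2/2 + 460*b


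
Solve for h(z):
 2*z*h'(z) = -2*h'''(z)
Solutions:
 h(z) = C1 + Integral(C2*airyai(-z) + C3*airybi(-z), z)


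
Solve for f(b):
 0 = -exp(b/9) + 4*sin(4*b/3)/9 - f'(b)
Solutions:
 f(b) = C1 - 9*exp(b/9) - cos(4*b/3)/3


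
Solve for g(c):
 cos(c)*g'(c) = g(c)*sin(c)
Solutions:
 g(c) = C1/cos(c)


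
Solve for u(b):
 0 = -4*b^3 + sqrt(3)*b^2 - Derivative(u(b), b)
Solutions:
 u(b) = C1 - b^4 + sqrt(3)*b^3/3


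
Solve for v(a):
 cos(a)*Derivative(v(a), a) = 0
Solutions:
 v(a) = C1


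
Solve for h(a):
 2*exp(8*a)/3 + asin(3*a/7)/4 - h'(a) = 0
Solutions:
 h(a) = C1 + a*asin(3*a/7)/4 + sqrt(49 - 9*a^2)/12 + exp(8*a)/12


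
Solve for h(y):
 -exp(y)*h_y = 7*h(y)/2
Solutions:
 h(y) = C1*exp(7*exp(-y)/2)


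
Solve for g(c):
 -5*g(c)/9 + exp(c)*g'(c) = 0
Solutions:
 g(c) = C1*exp(-5*exp(-c)/9)


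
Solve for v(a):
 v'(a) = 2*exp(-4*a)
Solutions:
 v(a) = C1 - exp(-4*a)/2


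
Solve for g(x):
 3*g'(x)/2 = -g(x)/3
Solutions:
 g(x) = C1*exp(-2*x/9)


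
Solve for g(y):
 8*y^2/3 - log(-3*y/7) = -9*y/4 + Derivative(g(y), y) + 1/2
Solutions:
 g(y) = C1 + 8*y^3/9 + 9*y^2/8 - y*log(-y) + y*(-log(3) + 1/2 + log(7))


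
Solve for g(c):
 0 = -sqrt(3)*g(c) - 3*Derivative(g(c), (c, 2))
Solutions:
 g(c) = C1*sin(3^(3/4)*c/3) + C2*cos(3^(3/4)*c/3)


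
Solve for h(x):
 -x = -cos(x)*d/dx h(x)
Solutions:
 h(x) = C1 + Integral(x/cos(x), x)


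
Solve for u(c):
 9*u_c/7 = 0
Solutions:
 u(c) = C1


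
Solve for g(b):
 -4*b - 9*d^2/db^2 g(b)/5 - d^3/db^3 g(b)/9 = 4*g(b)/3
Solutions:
 g(b) = C1*exp(b*(-54 + 243*3^(2/3)/(10*sqrt(33430) + 6811)^(1/3) + 3^(1/3)*(10*sqrt(33430) + 6811)^(1/3))/10)*sin(3^(1/6)*b*(-3^(2/3)*(10*sqrt(33430) + 6811)^(1/3) + 729/(10*sqrt(33430) + 6811)^(1/3))/10) + C2*exp(b*(-54 + 243*3^(2/3)/(10*sqrt(33430) + 6811)^(1/3) + 3^(1/3)*(10*sqrt(33430) + 6811)^(1/3))/10)*cos(3^(1/6)*b*(-3^(2/3)*(10*sqrt(33430) + 6811)^(1/3) + 729/(10*sqrt(33430) + 6811)^(1/3))/10) + C3*exp(-b*(243*3^(2/3)/(10*sqrt(33430) + 6811)^(1/3) + 27 + 3^(1/3)*(10*sqrt(33430) + 6811)^(1/3))/5) - 3*b


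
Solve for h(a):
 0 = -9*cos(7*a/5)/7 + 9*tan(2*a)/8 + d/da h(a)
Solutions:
 h(a) = C1 + 9*log(cos(2*a))/16 + 45*sin(7*a/5)/49


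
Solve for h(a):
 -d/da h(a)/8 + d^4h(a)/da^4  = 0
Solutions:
 h(a) = C1 + C4*exp(a/2) + (C2*sin(sqrt(3)*a/4) + C3*cos(sqrt(3)*a/4))*exp(-a/4)


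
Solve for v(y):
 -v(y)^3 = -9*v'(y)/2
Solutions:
 v(y) = -3*sqrt(2)*sqrt(-1/(C1 + 2*y))/2
 v(y) = 3*sqrt(2)*sqrt(-1/(C1 + 2*y))/2


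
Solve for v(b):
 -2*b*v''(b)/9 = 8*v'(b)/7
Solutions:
 v(b) = C1 + C2/b^(29/7)


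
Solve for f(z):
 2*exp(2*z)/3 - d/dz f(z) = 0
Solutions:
 f(z) = C1 + exp(2*z)/3


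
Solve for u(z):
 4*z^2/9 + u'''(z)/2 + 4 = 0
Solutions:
 u(z) = C1 + C2*z + C3*z^2 - 2*z^5/135 - 4*z^3/3


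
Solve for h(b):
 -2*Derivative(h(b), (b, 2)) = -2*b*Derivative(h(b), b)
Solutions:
 h(b) = C1 + C2*erfi(sqrt(2)*b/2)


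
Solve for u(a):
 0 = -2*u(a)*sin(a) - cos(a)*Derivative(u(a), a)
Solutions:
 u(a) = C1*cos(a)^2


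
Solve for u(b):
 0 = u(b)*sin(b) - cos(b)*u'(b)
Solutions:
 u(b) = C1/cos(b)


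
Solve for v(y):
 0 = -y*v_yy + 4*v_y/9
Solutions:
 v(y) = C1 + C2*y^(13/9)


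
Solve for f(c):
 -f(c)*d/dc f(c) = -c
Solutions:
 f(c) = -sqrt(C1 + c^2)
 f(c) = sqrt(C1 + c^2)


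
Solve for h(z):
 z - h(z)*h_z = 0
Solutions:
 h(z) = -sqrt(C1 + z^2)
 h(z) = sqrt(C1 + z^2)


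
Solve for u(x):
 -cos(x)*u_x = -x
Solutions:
 u(x) = C1 + Integral(x/cos(x), x)


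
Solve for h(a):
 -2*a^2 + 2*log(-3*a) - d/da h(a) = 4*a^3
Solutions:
 h(a) = C1 - a^4 - 2*a^3/3 + 2*a*log(-a) + 2*a*(-1 + log(3))


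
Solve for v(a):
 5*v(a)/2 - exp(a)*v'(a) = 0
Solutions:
 v(a) = C1*exp(-5*exp(-a)/2)


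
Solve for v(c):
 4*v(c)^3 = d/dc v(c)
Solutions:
 v(c) = -sqrt(2)*sqrt(-1/(C1 + 4*c))/2
 v(c) = sqrt(2)*sqrt(-1/(C1 + 4*c))/2


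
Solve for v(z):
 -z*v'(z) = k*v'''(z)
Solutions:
 v(z) = C1 + Integral(C2*airyai(z*(-1/k)^(1/3)) + C3*airybi(z*(-1/k)^(1/3)), z)


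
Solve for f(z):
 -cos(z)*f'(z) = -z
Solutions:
 f(z) = C1 + Integral(z/cos(z), z)


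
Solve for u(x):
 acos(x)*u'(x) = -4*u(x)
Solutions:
 u(x) = C1*exp(-4*Integral(1/acos(x), x))


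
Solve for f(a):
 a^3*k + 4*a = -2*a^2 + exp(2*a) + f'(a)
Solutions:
 f(a) = C1 + a^4*k/4 + 2*a^3/3 + 2*a^2 - exp(2*a)/2


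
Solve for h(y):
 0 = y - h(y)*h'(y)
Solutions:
 h(y) = -sqrt(C1 + y^2)
 h(y) = sqrt(C1 + y^2)


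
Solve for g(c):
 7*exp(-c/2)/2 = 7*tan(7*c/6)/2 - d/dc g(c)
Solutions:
 g(c) = C1 + 3*log(tan(7*c/6)^2 + 1)/2 + 7*exp(-c/2)


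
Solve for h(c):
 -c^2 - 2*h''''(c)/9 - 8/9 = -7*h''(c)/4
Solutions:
 h(c) = C1 + C2*c + C3*exp(-3*sqrt(14)*c/4) + C4*exp(3*sqrt(14)*c/4) + c^4/21 + 16*c^2/49


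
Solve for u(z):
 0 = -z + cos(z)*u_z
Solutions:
 u(z) = C1 + Integral(z/cos(z), z)


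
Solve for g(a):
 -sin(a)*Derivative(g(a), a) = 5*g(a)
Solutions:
 g(a) = C1*sqrt(cos(a) + 1)*(cos(a)^2 + 2*cos(a) + 1)/(sqrt(cos(a) - 1)*(cos(a)^2 - 2*cos(a) + 1))


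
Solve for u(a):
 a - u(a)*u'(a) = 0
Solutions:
 u(a) = -sqrt(C1 + a^2)
 u(a) = sqrt(C1 + a^2)


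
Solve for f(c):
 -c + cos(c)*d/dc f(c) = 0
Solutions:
 f(c) = C1 + Integral(c/cos(c), c)


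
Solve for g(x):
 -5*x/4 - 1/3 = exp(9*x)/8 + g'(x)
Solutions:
 g(x) = C1 - 5*x^2/8 - x/3 - exp(9*x)/72


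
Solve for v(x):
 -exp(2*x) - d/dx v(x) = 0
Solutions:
 v(x) = C1 - exp(2*x)/2


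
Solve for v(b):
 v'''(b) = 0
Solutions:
 v(b) = C1 + C2*b + C3*b^2


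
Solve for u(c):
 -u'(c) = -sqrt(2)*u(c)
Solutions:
 u(c) = C1*exp(sqrt(2)*c)


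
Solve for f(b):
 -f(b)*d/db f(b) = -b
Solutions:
 f(b) = -sqrt(C1 + b^2)
 f(b) = sqrt(C1 + b^2)


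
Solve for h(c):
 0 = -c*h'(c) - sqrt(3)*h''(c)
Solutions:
 h(c) = C1 + C2*erf(sqrt(2)*3^(3/4)*c/6)


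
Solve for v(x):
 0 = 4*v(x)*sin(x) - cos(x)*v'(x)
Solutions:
 v(x) = C1/cos(x)^4


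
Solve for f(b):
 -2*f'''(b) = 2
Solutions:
 f(b) = C1 + C2*b + C3*b^2 - b^3/6


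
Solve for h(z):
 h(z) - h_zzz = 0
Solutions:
 h(z) = C3*exp(z) + (C1*sin(sqrt(3)*z/2) + C2*cos(sqrt(3)*z/2))*exp(-z/2)


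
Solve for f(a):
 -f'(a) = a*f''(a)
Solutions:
 f(a) = C1 + C2*log(a)


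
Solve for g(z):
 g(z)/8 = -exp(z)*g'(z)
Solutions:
 g(z) = C1*exp(exp(-z)/8)


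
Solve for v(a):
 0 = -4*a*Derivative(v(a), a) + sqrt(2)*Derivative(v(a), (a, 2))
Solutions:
 v(a) = C1 + C2*erfi(2^(1/4)*a)


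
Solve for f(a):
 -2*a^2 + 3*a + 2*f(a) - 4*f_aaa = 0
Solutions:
 f(a) = C3*exp(2^(2/3)*a/2) + a^2 - 3*a/2 + (C1*sin(2^(2/3)*sqrt(3)*a/4) + C2*cos(2^(2/3)*sqrt(3)*a/4))*exp(-2^(2/3)*a/4)


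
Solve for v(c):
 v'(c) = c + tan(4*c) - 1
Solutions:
 v(c) = C1 + c^2/2 - c - log(cos(4*c))/4


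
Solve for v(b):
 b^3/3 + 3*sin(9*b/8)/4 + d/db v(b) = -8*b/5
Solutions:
 v(b) = C1 - b^4/12 - 4*b^2/5 + 2*cos(9*b/8)/3


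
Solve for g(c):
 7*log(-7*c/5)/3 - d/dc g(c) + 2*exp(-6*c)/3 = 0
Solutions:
 g(c) = C1 + 7*c*log(-c)/3 + 7*c*(-log(5) - 1 + log(7))/3 - exp(-6*c)/9


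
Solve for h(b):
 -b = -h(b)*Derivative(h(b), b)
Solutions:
 h(b) = -sqrt(C1 + b^2)
 h(b) = sqrt(C1 + b^2)


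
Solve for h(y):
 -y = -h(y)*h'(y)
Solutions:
 h(y) = -sqrt(C1 + y^2)
 h(y) = sqrt(C1 + y^2)


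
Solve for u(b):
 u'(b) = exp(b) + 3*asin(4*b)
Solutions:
 u(b) = C1 + 3*b*asin(4*b) + 3*sqrt(1 - 16*b^2)/4 + exp(b)


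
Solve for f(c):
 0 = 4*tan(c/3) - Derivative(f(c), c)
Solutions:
 f(c) = C1 - 12*log(cos(c/3))


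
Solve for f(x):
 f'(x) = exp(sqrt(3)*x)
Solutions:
 f(x) = C1 + sqrt(3)*exp(sqrt(3)*x)/3


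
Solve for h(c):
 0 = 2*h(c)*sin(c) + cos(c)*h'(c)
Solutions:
 h(c) = C1*cos(c)^2


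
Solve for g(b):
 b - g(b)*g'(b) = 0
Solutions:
 g(b) = -sqrt(C1 + b^2)
 g(b) = sqrt(C1 + b^2)


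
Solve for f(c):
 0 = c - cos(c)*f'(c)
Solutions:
 f(c) = C1 + Integral(c/cos(c), c)


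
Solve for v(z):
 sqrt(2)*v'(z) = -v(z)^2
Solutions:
 v(z) = 2/(C1 + sqrt(2)*z)


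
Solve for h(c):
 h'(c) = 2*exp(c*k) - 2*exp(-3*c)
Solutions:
 h(c) = C1 + 2*exp(-3*c)/3 + 2*exp(c*k)/k


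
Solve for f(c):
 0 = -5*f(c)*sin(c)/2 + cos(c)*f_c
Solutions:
 f(c) = C1/cos(c)^(5/2)


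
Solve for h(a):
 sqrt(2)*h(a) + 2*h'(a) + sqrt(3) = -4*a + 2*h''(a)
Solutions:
 h(a) = C1*exp(a*(1 - sqrt(1 + 2*sqrt(2)))/2) + C2*exp(a*(1 + sqrt(1 + 2*sqrt(2)))/2) - 2*sqrt(2)*a - sqrt(6)/2 + 4


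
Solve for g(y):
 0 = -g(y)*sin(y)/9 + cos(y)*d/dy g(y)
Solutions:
 g(y) = C1/cos(y)^(1/9)


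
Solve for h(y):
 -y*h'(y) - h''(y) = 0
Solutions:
 h(y) = C1 + C2*erf(sqrt(2)*y/2)


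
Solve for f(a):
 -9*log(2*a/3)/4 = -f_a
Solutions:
 f(a) = C1 + 9*a*log(a)/4 - 9*a*log(3)/4 - 9*a/4 + 9*a*log(2)/4


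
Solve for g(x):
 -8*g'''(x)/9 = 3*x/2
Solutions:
 g(x) = C1 + C2*x + C3*x^2 - 9*x^4/128


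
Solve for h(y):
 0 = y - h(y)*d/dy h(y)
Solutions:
 h(y) = -sqrt(C1 + y^2)
 h(y) = sqrt(C1 + y^2)


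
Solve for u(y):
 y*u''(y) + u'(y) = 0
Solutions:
 u(y) = C1 + C2*log(y)


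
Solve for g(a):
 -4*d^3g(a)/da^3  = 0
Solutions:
 g(a) = C1 + C2*a + C3*a^2


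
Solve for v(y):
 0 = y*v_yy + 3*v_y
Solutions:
 v(y) = C1 + C2/y^2


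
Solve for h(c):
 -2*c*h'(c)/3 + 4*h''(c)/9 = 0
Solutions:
 h(c) = C1 + C2*erfi(sqrt(3)*c/2)


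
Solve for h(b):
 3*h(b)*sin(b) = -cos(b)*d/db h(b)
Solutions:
 h(b) = C1*cos(b)^3


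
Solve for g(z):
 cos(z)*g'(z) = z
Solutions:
 g(z) = C1 + Integral(z/cos(z), z)


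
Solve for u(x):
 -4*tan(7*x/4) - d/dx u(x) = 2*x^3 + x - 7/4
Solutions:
 u(x) = C1 - x^4/2 - x^2/2 + 7*x/4 + 16*log(cos(7*x/4))/7


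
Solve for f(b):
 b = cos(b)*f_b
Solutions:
 f(b) = C1 + Integral(b/cos(b), b)


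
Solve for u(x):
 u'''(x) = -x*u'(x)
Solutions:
 u(x) = C1 + Integral(C2*airyai(-x) + C3*airybi(-x), x)


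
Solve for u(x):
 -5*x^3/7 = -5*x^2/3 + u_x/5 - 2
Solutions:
 u(x) = C1 - 25*x^4/28 + 25*x^3/9 + 10*x


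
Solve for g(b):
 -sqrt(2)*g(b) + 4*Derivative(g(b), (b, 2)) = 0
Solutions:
 g(b) = C1*exp(-2^(1/4)*b/2) + C2*exp(2^(1/4)*b/2)


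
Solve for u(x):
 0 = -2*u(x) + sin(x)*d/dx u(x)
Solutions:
 u(x) = C1*(cos(x) - 1)/(cos(x) + 1)


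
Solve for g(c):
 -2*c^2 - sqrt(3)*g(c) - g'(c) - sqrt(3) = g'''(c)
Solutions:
 g(c) = C1*exp(2^(1/3)*sqrt(3)*c*(-2/(9 + sqrt(85))^(1/3) + 2^(1/3)*(9 + sqrt(85))^(1/3))/12)*sin(2^(1/3)*c*(2/(9 + sqrt(85))^(1/3) + 2^(1/3)*(9 + sqrt(85))^(1/3))/4) + C2*exp(2^(1/3)*sqrt(3)*c*(-2/(9 + sqrt(85))^(1/3) + 2^(1/3)*(9 + sqrt(85))^(1/3))/12)*cos(2^(1/3)*c*(2/(9 + sqrt(85))^(1/3) + 2^(1/3)*(9 + sqrt(85))^(1/3))/4) + C3*exp(-2^(1/3)*sqrt(3)*c*(-2/(9 + sqrt(85))^(1/3) + 2^(1/3)*(9 + sqrt(85))^(1/3))/6) - 2*sqrt(3)*c^2/3 + 4*c/3 - 1 - 4*sqrt(3)/9


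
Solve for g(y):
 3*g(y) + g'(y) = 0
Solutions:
 g(y) = C1*exp(-3*y)


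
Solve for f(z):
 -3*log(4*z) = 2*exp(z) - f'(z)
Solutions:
 f(z) = C1 + 3*z*log(z) + 3*z*(-1 + 2*log(2)) + 2*exp(z)


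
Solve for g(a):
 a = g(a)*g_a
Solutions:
 g(a) = -sqrt(C1 + a^2)
 g(a) = sqrt(C1 + a^2)


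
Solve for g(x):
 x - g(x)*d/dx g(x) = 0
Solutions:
 g(x) = -sqrt(C1 + x^2)
 g(x) = sqrt(C1 + x^2)


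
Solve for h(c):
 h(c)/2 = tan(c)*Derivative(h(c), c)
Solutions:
 h(c) = C1*sqrt(sin(c))


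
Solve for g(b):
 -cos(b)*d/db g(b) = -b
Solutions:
 g(b) = C1 + Integral(b/cos(b), b)


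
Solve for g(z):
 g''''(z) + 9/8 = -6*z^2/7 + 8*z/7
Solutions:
 g(z) = C1 + C2*z + C3*z^2 + C4*z^3 - z^6/420 + z^5/105 - 3*z^4/64


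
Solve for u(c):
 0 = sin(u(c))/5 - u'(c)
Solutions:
 -c/5 + log(cos(u(c)) - 1)/2 - log(cos(u(c)) + 1)/2 = C1


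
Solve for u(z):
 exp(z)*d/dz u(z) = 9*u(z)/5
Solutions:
 u(z) = C1*exp(-9*exp(-z)/5)


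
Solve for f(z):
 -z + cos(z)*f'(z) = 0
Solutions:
 f(z) = C1 + Integral(z/cos(z), z)


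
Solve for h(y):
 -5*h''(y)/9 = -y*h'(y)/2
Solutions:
 h(y) = C1 + C2*erfi(3*sqrt(5)*y/10)


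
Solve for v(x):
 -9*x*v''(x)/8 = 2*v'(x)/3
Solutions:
 v(x) = C1 + C2*x^(11/27)


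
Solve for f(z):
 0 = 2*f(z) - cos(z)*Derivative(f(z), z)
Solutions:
 f(z) = C1*(sin(z) + 1)/(sin(z) - 1)


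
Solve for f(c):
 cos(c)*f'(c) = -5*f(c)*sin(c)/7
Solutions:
 f(c) = C1*cos(c)^(5/7)


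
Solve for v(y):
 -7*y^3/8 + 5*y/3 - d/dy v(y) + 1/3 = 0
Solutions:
 v(y) = C1 - 7*y^4/32 + 5*y^2/6 + y/3


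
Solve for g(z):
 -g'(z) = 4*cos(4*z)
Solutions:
 g(z) = C1 - sin(4*z)


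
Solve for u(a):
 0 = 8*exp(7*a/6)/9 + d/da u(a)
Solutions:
 u(a) = C1 - 16*exp(7*a/6)/21


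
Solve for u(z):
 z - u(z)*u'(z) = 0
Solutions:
 u(z) = -sqrt(C1 + z^2)
 u(z) = sqrt(C1 + z^2)


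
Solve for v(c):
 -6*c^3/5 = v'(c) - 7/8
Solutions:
 v(c) = C1 - 3*c^4/10 + 7*c/8


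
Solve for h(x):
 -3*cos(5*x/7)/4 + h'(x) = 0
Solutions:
 h(x) = C1 + 21*sin(5*x/7)/20


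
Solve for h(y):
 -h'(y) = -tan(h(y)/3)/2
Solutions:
 h(y) = -3*asin(C1*exp(y/6)) + 3*pi
 h(y) = 3*asin(C1*exp(y/6))


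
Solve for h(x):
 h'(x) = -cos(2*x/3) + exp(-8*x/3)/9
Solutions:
 h(x) = C1 - 3*sin(2*x/3)/2 - exp(-8*x/3)/24


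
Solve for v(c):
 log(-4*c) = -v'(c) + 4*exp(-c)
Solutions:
 v(c) = C1 - c*log(-c) + c*(1 - 2*log(2)) - 4*exp(-c)


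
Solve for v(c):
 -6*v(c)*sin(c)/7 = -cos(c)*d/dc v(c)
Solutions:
 v(c) = C1/cos(c)^(6/7)


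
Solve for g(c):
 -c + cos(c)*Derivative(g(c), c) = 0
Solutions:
 g(c) = C1 + Integral(c/cos(c), c)


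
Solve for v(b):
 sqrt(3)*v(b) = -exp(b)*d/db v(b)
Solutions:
 v(b) = C1*exp(sqrt(3)*exp(-b))


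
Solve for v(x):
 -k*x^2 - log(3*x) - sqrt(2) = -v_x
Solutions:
 v(x) = C1 + k*x^3/3 + x*log(x) - x + x*log(3) + sqrt(2)*x


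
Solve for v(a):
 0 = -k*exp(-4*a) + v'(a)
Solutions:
 v(a) = C1 - k*exp(-4*a)/4


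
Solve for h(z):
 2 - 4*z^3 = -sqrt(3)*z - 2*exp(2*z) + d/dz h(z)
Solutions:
 h(z) = C1 - z^4 + sqrt(3)*z^2/2 + 2*z + exp(2*z)


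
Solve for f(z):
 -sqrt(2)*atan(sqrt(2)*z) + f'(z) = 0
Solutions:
 f(z) = C1 + sqrt(2)*(z*atan(sqrt(2)*z) - sqrt(2)*log(2*z^2 + 1)/4)


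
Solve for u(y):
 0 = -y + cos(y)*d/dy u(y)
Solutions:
 u(y) = C1 + Integral(y/cos(y), y)


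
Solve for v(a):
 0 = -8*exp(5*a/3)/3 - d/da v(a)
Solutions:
 v(a) = C1 - 8*exp(5*a/3)/5


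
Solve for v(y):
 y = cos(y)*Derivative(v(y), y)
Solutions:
 v(y) = C1 + Integral(y/cos(y), y)


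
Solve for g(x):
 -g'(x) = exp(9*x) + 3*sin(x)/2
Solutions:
 g(x) = C1 - exp(9*x)/9 + 3*cos(x)/2


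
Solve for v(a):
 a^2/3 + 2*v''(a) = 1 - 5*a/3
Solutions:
 v(a) = C1 + C2*a - a^4/72 - 5*a^3/36 + a^2/4


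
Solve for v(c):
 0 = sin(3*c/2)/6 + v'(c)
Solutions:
 v(c) = C1 + cos(3*c/2)/9


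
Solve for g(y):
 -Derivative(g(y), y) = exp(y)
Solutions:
 g(y) = C1 - exp(y)


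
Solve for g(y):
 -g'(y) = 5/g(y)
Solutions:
 g(y) = -sqrt(C1 - 10*y)
 g(y) = sqrt(C1 - 10*y)


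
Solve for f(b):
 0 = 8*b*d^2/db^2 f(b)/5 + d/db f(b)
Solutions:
 f(b) = C1 + C2*b^(3/8)


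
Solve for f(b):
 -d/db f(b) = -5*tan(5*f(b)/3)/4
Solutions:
 f(b) = -3*asin(C1*exp(25*b/12))/5 + 3*pi/5
 f(b) = 3*asin(C1*exp(25*b/12))/5


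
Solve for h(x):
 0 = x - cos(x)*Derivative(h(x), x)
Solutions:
 h(x) = C1 + Integral(x/cos(x), x)


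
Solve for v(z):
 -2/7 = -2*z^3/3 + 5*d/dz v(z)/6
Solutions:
 v(z) = C1 + z^4/5 - 12*z/35


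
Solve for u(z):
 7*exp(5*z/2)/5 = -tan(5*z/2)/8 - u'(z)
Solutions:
 u(z) = C1 - 14*exp(5*z/2)/25 + log(cos(5*z/2))/20


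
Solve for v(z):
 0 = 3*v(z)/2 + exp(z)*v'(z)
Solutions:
 v(z) = C1*exp(3*exp(-z)/2)


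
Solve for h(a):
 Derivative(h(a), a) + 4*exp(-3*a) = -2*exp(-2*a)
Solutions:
 h(a) = C1 + exp(-2*a) + 4*exp(-3*a)/3


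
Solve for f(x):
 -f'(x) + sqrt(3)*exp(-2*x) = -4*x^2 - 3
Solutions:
 f(x) = C1 + 4*x^3/3 + 3*x - sqrt(3)*exp(-2*x)/2


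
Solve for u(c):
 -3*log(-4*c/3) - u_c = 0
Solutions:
 u(c) = C1 - 3*c*log(-c) + 3*c*(-2*log(2) + 1 + log(3))


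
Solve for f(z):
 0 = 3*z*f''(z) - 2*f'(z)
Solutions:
 f(z) = C1 + C2*z^(5/3)


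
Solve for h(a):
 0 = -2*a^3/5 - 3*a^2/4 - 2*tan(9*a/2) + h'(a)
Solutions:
 h(a) = C1 + a^4/10 + a^3/4 - 4*log(cos(9*a/2))/9


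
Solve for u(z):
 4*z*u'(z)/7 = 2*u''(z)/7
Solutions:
 u(z) = C1 + C2*erfi(z)


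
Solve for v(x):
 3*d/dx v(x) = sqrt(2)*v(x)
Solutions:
 v(x) = C1*exp(sqrt(2)*x/3)


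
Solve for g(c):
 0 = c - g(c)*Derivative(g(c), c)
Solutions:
 g(c) = -sqrt(C1 + c^2)
 g(c) = sqrt(C1 + c^2)


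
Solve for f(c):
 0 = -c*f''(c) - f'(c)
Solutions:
 f(c) = C1 + C2*log(c)


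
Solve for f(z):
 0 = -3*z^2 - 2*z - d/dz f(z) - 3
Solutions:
 f(z) = C1 - z^3 - z^2 - 3*z


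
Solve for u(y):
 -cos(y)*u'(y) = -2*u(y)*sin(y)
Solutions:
 u(y) = C1/cos(y)^2


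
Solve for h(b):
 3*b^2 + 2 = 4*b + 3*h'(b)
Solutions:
 h(b) = C1 + b^3/3 - 2*b^2/3 + 2*b/3


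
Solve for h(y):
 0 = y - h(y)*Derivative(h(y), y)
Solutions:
 h(y) = -sqrt(C1 + y^2)
 h(y) = sqrt(C1 + y^2)


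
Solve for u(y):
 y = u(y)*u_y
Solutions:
 u(y) = -sqrt(C1 + y^2)
 u(y) = sqrt(C1 + y^2)


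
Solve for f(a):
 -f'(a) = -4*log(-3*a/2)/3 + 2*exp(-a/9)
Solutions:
 f(a) = C1 + 4*a*log(-a)/3 + 4*a*(-1 - log(2) + log(3))/3 + 18*exp(-a/9)


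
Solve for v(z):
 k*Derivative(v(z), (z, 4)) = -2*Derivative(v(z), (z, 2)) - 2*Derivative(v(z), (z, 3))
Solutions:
 v(z) = C1 + C2*z + C3*exp(z*(sqrt(1 - 2*k) - 1)/k) + C4*exp(-z*(sqrt(1 - 2*k) + 1)/k)


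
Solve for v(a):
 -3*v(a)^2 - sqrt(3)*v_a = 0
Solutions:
 v(a) = 1/(C1 + sqrt(3)*a)


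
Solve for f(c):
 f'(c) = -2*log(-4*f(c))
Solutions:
 Integral(1/(log(-_y) + 2*log(2)), (_y, f(c)))/2 = C1 - c


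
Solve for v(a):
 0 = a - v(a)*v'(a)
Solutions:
 v(a) = -sqrt(C1 + a^2)
 v(a) = sqrt(C1 + a^2)


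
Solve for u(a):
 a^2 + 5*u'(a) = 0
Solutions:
 u(a) = C1 - a^3/15


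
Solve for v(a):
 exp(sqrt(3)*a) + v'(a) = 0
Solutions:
 v(a) = C1 - sqrt(3)*exp(sqrt(3)*a)/3


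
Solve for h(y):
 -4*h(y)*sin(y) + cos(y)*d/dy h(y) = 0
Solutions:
 h(y) = C1/cos(y)^4


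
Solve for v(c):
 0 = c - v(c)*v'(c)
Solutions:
 v(c) = -sqrt(C1 + c^2)
 v(c) = sqrt(C1 + c^2)


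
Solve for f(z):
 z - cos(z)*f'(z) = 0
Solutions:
 f(z) = C1 + Integral(z/cos(z), z)


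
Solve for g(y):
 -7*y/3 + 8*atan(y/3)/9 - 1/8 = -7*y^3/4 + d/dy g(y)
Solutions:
 g(y) = C1 + 7*y^4/16 - 7*y^2/6 + 8*y*atan(y/3)/9 - y/8 - 4*log(y^2 + 9)/3


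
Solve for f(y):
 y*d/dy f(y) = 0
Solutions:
 f(y) = C1


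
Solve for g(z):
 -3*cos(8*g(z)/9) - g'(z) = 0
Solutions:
 3*z - 9*log(sin(8*g(z)/9) - 1)/16 + 9*log(sin(8*g(z)/9) + 1)/16 = C1


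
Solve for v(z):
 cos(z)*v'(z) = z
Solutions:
 v(z) = C1 + Integral(z/cos(z), z)


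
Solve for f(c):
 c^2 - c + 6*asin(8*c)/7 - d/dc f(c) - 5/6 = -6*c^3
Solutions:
 f(c) = C1 + 3*c^4/2 + c^3/3 - c^2/2 + 6*c*asin(8*c)/7 - 5*c/6 + 3*sqrt(1 - 64*c^2)/28


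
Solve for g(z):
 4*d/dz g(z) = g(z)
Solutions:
 g(z) = C1*exp(z/4)


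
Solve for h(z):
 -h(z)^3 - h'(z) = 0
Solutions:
 h(z) = -sqrt(2)*sqrt(-1/(C1 - z))/2
 h(z) = sqrt(2)*sqrt(-1/(C1 - z))/2


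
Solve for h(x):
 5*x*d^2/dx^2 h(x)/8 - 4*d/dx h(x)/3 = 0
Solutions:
 h(x) = C1 + C2*x^(47/15)


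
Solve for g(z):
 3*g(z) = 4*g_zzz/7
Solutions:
 g(z) = C3*exp(42^(1/3)*z/2) + (C1*sin(14^(1/3)*3^(5/6)*z/4) + C2*cos(14^(1/3)*3^(5/6)*z/4))*exp(-42^(1/3)*z/4)


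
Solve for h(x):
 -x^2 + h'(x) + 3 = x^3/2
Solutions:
 h(x) = C1 + x^4/8 + x^3/3 - 3*x


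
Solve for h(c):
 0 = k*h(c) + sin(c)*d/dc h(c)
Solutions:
 h(c) = C1*exp(k*(-log(cos(c) - 1) + log(cos(c) + 1))/2)


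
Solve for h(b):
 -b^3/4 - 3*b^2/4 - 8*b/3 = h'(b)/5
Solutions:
 h(b) = C1 - 5*b^4/16 - 5*b^3/4 - 20*b^2/3


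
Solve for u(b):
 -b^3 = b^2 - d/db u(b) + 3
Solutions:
 u(b) = C1 + b^4/4 + b^3/3 + 3*b


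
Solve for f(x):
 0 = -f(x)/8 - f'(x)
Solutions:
 f(x) = C1*exp(-x/8)


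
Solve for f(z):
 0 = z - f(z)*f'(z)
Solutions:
 f(z) = -sqrt(C1 + z^2)
 f(z) = sqrt(C1 + z^2)


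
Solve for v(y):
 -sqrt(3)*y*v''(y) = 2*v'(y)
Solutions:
 v(y) = C1 + C2*y^(1 - 2*sqrt(3)/3)


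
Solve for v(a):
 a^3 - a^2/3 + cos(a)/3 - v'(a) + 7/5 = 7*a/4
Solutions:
 v(a) = C1 + a^4/4 - a^3/9 - 7*a^2/8 + 7*a/5 + sin(a)/3


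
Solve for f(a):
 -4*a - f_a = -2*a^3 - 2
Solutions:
 f(a) = C1 + a^4/2 - 2*a^2 + 2*a


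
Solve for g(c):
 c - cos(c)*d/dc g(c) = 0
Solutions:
 g(c) = C1 + Integral(c/cos(c), c)


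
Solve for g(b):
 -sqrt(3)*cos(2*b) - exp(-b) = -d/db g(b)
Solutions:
 g(b) = C1 + sqrt(3)*sin(2*b)/2 - exp(-b)


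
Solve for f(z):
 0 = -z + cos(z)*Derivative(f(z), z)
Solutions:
 f(z) = C1 + Integral(z/cos(z), z)


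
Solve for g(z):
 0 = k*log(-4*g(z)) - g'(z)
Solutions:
 Integral(1/(log(-_y) + 2*log(2)), (_y, g(z))) = C1 + k*z


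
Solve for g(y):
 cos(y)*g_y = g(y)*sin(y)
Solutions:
 g(y) = C1/cos(y)


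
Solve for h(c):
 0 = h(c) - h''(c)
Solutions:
 h(c) = C1*exp(-c) + C2*exp(c)


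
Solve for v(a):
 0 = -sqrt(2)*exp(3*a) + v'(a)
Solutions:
 v(a) = C1 + sqrt(2)*exp(3*a)/3


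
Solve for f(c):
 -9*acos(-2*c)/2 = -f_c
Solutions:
 f(c) = C1 + 9*c*acos(-2*c)/2 + 9*sqrt(1 - 4*c^2)/4


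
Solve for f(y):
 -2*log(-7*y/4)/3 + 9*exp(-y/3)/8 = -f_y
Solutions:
 f(y) = C1 + 2*y*log(-y)/3 + 2*y*(-2*log(2) - 1 + log(7))/3 + 27*exp(-y/3)/8


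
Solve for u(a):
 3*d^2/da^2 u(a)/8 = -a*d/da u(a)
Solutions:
 u(a) = C1 + C2*erf(2*sqrt(3)*a/3)


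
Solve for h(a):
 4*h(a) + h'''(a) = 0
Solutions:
 h(a) = C3*exp(-2^(2/3)*a) + (C1*sin(2^(2/3)*sqrt(3)*a/2) + C2*cos(2^(2/3)*sqrt(3)*a/2))*exp(2^(2/3)*a/2)


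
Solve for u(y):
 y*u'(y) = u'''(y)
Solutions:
 u(y) = C1 + Integral(C2*airyai(y) + C3*airybi(y), y)


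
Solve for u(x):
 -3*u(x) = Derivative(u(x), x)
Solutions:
 u(x) = C1*exp(-3*x)


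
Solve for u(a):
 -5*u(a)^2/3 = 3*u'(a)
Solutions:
 u(a) = 9/(C1 + 5*a)


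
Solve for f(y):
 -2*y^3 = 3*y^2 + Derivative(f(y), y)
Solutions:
 f(y) = C1 - y^4/2 - y^3


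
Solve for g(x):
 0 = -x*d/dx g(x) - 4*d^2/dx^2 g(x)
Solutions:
 g(x) = C1 + C2*erf(sqrt(2)*x/4)


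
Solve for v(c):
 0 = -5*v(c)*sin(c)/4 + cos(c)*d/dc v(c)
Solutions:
 v(c) = C1/cos(c)^(5/4)


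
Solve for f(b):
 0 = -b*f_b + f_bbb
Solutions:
 f(b) = C1 + Integral(C2*airyai(b) + C3*airybi(b), b)


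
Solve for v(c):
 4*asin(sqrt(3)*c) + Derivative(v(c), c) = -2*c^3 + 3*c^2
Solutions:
 v(c) = C1 - c^4/2 + c^3 - 4*c*asin(sqrt(3)*c) - 4*sqrt(3)*sqrt(1 - 3*c^2)/3


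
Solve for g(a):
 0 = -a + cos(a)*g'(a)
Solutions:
 g(a) = C1 + Integral(a/cos(a), a)


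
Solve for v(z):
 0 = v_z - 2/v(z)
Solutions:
 v(z) = -sqrt(C1 + 4*z)
 v(z) = sqrt(C1 + 4*z)


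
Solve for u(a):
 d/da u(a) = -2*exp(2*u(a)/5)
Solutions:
 u(a) = 5*log(-sqrt(-1/(C1 - 2*a))) - 5*log(2) + 5*log(10)/2
 u(a) = 5*log(-1/(C1 - 2*a))/2 - 5*log(2) + 5*log(10)/2


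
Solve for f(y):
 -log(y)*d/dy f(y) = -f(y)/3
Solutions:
 f(y) = C1*exp(li(y)/3)


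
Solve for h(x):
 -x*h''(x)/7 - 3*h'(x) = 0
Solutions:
 h(x) = C1 + C2/x^20


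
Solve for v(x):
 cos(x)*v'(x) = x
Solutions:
 v(x) = C1 + Integral(x/cos(x), x)


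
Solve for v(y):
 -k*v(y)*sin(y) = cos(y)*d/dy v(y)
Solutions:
 v(y) = C1*exp(k*log(cos(y)))


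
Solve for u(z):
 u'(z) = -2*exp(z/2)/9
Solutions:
 u(z) = C1 - 4*exp(z/2)/9


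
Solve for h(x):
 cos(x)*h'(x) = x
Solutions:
 h(x) = C1 + Integral(x/cos(x), x)


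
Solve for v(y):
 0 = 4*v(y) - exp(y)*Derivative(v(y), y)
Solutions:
 v(y) = C1*exp(-4*exp(-y))


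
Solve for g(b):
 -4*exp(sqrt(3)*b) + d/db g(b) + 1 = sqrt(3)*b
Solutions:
 g(b) = C1 + sqrt(3)*b^2/2 - b + 4*sqrt(3)*exp(sqrt(3)*b)/3


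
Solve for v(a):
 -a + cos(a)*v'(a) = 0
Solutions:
 v(a) = C1 + Integral(a/cos(a), a)


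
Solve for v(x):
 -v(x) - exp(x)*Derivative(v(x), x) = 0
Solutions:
 v(x) = C1*exp(exp(-x))


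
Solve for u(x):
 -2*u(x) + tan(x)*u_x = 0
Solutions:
 u(x) = C1*sin(x)^2


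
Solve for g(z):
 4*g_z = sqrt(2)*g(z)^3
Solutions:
 g(z) = -sqrt(2)*sqrt(-1/(C1 + sqrt(2)*z))
 g(z) = sqrt(2)*sqrt(-1/(C1 + sqrt(2)*z))


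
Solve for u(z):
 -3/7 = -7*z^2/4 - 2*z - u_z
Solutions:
 u(z) = C1 - 7*z^3/12 - z^2 + 3*z/7


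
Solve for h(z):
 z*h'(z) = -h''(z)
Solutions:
 h(z) = C1 + C2*erf(sqrt(2)*z/2)


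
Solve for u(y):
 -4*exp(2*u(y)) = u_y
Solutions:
 u(y) = log(-sqrt(-1/(C1 - 4*y))) - log(2)/2
 u(y) = log(-1/(C1 - 4*y))/2 - log(2)/2


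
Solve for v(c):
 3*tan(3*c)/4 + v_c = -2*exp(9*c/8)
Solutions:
 v(c) = C1 - 16*exp(9*c/8)/9 + log(cos(3*c))/4


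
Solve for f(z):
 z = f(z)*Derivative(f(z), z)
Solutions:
 f(z) = -sqrt(C1 + z^2)
 f(z) = sqrt(C1 + z^2)


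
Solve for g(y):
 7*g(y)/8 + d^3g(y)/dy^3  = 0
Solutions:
 g(y) = C3*exp(-7^(1/3)*y/2) + (C1*sin(sqrt(3)*7^(1/3)*y/4) + C2*cos(sqrt(3)*7^(1/3)*y/4))*exp(7^(1/3)*y/4)


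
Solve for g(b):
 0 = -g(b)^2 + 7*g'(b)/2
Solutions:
 g(b) = -7/(C1 + 2*b)


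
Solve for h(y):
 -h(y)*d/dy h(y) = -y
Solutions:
 h(y) = -sqrt(C1 + y^2)
 h(y) = sqrt(C1 + y^2)


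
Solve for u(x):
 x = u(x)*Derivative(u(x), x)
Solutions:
 u(x) = -sqrt(C1 + x^2)
 u(x) = sqrt(C1 + x^2)


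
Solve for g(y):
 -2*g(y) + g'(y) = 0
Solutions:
 g(y) = C1*exp(2*y)


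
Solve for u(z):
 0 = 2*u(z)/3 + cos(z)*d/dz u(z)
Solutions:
 u(z) = C1*(sin(z) - 1)^(1/3)/(sin(z) + 1)^(1/3)


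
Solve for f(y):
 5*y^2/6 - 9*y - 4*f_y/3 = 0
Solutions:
 f(y) = C1 + 5*y^3/24 - 27*y^2/8


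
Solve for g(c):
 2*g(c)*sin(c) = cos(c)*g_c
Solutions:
 g(c) = C1/cos(c)^2


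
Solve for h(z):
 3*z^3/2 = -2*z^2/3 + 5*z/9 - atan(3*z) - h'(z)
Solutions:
 h(z) = C1 - 3*z^4/8 - 2*z^3/9 + 5*z^2/18 - z*atan(3*z) + log(9*z^2 + 1)/6


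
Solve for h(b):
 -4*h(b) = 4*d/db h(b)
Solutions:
 h(b) = C1*exp(-b)


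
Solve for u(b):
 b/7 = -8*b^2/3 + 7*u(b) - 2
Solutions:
 u(b) = 8*b^2/21 + b/49 + 2/7


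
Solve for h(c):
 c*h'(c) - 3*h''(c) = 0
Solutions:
 h(c) = C1 + C2*erfi(sqrt(6)*c/6)


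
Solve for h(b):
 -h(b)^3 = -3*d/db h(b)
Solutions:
 h(b) = -sqrt(6)*sqrt(-1/(C1 + b))/2
 h(b) = sqrt(6)*sqrt(-1/(C1 + b))/2


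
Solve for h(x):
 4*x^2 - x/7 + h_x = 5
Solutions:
 h(x) = C1 - 4*x^3/3 + x^2/14 + 5*x


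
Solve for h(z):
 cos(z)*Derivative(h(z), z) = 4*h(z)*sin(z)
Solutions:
 h(z) = C1/cos(z)^4


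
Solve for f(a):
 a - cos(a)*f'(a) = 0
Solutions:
 f(a) = C1 + Integral(a/cos(a), a)


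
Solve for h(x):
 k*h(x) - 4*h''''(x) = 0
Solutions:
 h(x) = C1*exp(-sqrt(2)*k^(1/4)*x/2) + C2*exp(sqrt(2)*k^(1/4)*x/2) + C3*exp(-sqrt(2)*I*k^(1/4)*x/2) + C4*exp(sqrt(2)*I*k^(1/4)*x/2)


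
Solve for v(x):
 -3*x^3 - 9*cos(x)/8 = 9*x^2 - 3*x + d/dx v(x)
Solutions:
 v(x) = C1 - 3*x^4/4 - 3*x^3 + 3*x^2/2 - 9*sin(x)/8


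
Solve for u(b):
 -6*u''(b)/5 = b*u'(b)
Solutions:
 u(b) = C1 + C2*erf(sqrt(15)*b/6)


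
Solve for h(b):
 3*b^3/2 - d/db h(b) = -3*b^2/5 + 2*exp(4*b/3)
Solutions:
 h(b) = C1 + 3*b^4/8 + b^3/5 - 3*exp(4*b/3)/2


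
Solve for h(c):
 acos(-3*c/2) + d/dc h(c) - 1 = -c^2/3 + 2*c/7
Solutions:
 h(c) = C1 - c^3/9 + c^2/7 - c*acos(-3*c/2) + c - sqrt(4 - 9*c^2)/3


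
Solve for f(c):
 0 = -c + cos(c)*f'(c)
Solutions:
 f(c) = C1 + Integral(c/cos(c), c)


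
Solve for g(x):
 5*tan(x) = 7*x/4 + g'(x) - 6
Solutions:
 g(x) = C1 - 7*x^2/8 + 6*x - 5*log(cos(x))


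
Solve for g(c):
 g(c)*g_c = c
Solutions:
 g(c) = -sqrt(C1 + c^2)
 g(c) = sqrt(C1 + c^2)


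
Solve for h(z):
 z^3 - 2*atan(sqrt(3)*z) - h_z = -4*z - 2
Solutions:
 h(z) = C1 + z^4/4 + 2*z^2 - 2*z*atan(sqrt(3)*z) + 2*z + sqrt(3)*log(3*z^2 + 1)/3


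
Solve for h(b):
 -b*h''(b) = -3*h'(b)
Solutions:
 h(b) = C1 + C2*b^4


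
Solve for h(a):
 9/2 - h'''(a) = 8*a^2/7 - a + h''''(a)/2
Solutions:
 h(a) = C1 + C2*a + C3*a^2 + C4*exp(-2*a) - 2*a^5/105 + 5*a^4/56 + 4*a^3/7


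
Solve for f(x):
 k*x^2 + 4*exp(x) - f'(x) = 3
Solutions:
 f(x) = C1 + k*x^3/3 - 3*x + 4*exp(x)


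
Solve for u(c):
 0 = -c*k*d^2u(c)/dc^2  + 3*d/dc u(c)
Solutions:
 u(c) = C1 + c^(((re(k) + 3)*re(k) + im(k)^2)/(re(k)^2 + im(k)^2))*(C2*sin(3*log(c)*Abs(im(k))/(re(k)^2 + im(k)^2)) + C3*cos(3*log(c)*im(k)/(re(k)^2 + im(k)^2)))


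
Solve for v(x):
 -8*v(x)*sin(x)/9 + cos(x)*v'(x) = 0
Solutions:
 v(x) = C1/cos(x)^(8/9)


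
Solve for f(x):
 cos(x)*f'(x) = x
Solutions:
 f(x) = C1 + Integral(x/cos(x), x)


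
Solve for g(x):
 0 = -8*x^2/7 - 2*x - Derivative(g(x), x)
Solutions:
 g(x) = C1 - 8*x^3/21 - x^2


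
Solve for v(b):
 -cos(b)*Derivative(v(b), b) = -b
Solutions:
 v(b) = C1 + Integral(b/cos(b), b)


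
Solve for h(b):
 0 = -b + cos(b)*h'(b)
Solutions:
 h(b) = C1 + Integral(b/cos(b), b)


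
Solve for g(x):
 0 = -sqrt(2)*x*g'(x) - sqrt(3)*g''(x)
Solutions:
 g(x) = C1 + C2*erf(6^(3/4)*x/6)


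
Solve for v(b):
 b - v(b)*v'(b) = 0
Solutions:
 v(b) = -sqrt(C1 + b^2)
 v(b) = sqrt(C1 + b^2)


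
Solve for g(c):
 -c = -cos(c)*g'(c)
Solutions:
 g(c) = C1 + Integral(c/cos(c), c)


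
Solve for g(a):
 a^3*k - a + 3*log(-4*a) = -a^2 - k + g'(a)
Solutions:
 g(a) = C1 + a^4*k/4 + a^3/3 - a^2/2 + a*(k - 3 + 6*log(2)) + 3*a*log(-a)


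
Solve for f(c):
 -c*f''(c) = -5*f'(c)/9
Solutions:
 f(c) = C1 + C2*c^(14/9)


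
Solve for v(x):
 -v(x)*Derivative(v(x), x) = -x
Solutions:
 v(x) = -sqrt(C1 + x^2)
 v(x) = sqrt(C1 + x^2)


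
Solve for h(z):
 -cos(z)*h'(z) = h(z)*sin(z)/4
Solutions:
 h(z) = C1*cos(z)^(1/4)


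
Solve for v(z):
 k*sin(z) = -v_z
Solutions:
 v(z) = C1 + k*cos(z)


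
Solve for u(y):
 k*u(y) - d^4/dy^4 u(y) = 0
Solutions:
 u(y) = C1*exp(-k^(1/4)*y) + C2*exp(k^(1/4)*y) + C3*exp(-I*k^(1/4)*y) + C4*exp(I*k^(1/4)*y)


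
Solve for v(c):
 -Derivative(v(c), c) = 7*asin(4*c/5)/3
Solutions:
 v(c) = C1 - 7*c*asin(4*c/5)/3 - 7*sqrt(25 - 16*c^2)/12


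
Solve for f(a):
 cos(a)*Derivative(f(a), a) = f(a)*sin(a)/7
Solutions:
 f(a) = C1/cos(a)^(1/7)


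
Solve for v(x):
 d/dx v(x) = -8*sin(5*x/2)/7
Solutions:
 v(x) = C1 + 16*cos(5*x/2)/35


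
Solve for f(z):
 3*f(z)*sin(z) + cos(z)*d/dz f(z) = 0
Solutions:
 f(z) = C1*cos(z)^3


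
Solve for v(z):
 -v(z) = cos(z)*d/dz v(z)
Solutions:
 v(z) = C1*sqrt(sin(z) - 1)/sqrt(sin(z) + 1)


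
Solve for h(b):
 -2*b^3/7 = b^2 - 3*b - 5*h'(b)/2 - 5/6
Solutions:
 h(b) = C1 + b^4/35 + 2*b^3/15 - 3*b^2/5 - b/3


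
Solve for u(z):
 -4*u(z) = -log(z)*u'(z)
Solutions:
 u(z) = C1*exp(4*li(z))


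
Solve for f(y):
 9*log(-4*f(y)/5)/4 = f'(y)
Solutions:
 -4*Integral(1/(log(-_y) - log(5) + 2*log(2)), (_y, f(y)))/9 = C1 - y


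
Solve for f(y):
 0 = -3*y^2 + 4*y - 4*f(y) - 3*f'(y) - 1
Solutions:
 f(y) = C1*exp(-4*y/3) - 3*y^2/4 + 17*y/8 - 59/32


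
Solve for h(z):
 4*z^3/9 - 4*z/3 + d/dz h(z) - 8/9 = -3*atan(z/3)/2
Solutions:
 h(z) = C1 - z^4/9 + 2*z^2/3 - 3*z*atan(z/3)/2 + 8*z/9 + 9*log(z^2 + 9)/4


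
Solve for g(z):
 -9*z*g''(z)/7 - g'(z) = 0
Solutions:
 g(z) = C1 + C2*z^(2/9)


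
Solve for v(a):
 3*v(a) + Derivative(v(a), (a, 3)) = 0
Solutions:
 v(a) = C3*exp(-3^(1/3)*a) + (C1*sin(3^(5/6)*a/2) + C2*cos(3^(5/6)*a/2))*exp(3^(1/3)*a/2)


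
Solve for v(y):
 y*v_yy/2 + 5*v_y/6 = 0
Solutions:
 v(y) = C1 + C2/y^(2/3)


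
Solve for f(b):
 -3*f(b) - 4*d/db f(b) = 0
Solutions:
 f(b) = C1*exp(-3*b/4)


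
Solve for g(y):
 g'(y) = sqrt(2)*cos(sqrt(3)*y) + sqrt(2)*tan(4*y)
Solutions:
 g(y) = C1 - sqrt(2)*log(cos(4*y))/4 + sqrt(6)*sin(sqrt(3)*y)/3


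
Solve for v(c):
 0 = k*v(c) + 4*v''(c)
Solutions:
 v(c) = C1*exp(-c*sqrt(-k)/2) + C2*exp(c*sqrt(-k)/2)


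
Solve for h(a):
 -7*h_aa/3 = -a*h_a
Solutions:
 h(a) = C1 + C2*erfi(sqrt(42)*a/14)


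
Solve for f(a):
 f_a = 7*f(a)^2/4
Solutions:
 f(a) = -4/(C1 + 7*a)


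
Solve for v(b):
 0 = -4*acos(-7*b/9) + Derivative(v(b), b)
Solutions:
 v(b) = C1 + 4*b*acos(-7*b/9) + 4*sqrt(81 - 49*b^2)/7


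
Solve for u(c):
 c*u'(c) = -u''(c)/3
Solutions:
 u(c) = C1 + C2*erf(sqrt(6)*c/2)


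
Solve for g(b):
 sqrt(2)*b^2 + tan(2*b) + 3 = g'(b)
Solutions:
 g(b) = C1 + sqrt(2)*b^3/3 + 3*b - log(cos(2*b))/2


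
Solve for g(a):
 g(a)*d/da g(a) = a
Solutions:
 g(a) = -sqrt(C1 + a^2)
 g(a) = sqrt(C1 + a^2)


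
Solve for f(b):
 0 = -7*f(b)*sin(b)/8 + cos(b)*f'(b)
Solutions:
 f(b) = C1/cos(b)^(7/8)


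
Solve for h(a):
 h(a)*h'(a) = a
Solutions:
 h(a) = -sqrt(C1 + a^2)
 h(a) = sqrt(C1 + a^2)


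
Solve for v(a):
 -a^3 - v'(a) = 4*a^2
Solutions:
 v(a) = C1 - a^4/4 - 4*a^3/3


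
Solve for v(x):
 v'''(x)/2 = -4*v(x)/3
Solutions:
 v(x) = C3*exp(-2*3^(2/3)*x/3) + (C1*sin(3^(1/6)*x) + C2*cos(3^(1/6)*x))*exp(3^(2/3)*x/3)


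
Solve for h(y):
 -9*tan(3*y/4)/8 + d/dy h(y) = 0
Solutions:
 h(y) = C1 - 3*log(cos(3*y/4))/2


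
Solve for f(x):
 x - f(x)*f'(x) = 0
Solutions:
 f(x) = -sqrt(C1 + x^2)
 f(x) = sqrt(C1 + x^2)


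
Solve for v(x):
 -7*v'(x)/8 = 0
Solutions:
 v(x) = C1


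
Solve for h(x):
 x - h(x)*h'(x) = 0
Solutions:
 h(x) = -sqrt(C1 + x^2)
 h(x) = sqrt(C1 + x^2)


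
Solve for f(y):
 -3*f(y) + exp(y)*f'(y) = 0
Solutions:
 f(y) = C1*exp(-3*exp(-y))


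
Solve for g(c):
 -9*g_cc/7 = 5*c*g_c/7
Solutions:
 g(c) = C1 + C2*erf(sqrt(10)*c/6)


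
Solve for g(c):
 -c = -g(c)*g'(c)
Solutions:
 g(c) = -sqrt(C1 + c^2)
 g(c) = sqrt(C1 + c^2)
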